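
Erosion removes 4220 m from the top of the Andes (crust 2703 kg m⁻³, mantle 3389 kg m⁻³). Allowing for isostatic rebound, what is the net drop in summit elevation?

Rebound u = e ρ_c/ρ_m = 4220 m × 2703/3389 = 3366 m.
Net surface drop = e − u = 4220 m − 3366 m = e (ρ_m − ρ_c)/ρ_m = 854 m.

854 m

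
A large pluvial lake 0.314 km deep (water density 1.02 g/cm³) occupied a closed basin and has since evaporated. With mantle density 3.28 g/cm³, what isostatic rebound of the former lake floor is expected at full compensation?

u = d ρ_w/ρ_m = 0.314 km × 1.02/3.28 = 0.0976 km.

0.0976 km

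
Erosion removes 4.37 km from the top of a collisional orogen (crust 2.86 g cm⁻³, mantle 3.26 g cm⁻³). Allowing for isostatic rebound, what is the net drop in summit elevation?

0.536 km

Rebound u = e ρ_c/ρ_m = 4.37 km × 2.86/3.26 = 3.834 km.
Net surface drop = e − u = 4.37 km − 3.834 km = e (ρ_m − ρ_c)/ρ_m = 0.536 km.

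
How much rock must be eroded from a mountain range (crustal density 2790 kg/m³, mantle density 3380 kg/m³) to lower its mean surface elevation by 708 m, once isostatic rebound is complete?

4060 m

Net drop Δ = e − u = e − e ρ_c/ρ_m = e (ρ_m − ρ_c)/ρ_m.
e = Δ ρ_m/(ρ_m − ρ_c) = 708 m × 3380/590 = 4060 m.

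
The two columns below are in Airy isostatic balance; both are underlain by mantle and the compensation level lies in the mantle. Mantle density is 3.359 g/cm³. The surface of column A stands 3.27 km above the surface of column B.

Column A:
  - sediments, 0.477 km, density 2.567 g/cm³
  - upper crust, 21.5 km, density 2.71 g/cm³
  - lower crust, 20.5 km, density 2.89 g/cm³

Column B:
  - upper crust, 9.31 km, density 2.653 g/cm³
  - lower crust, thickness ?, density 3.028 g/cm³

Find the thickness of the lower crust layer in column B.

19.3 km

Take the compensation level at the base of the deeper column (depth z_c below the surface of column A) and equate Σ ρ_i t_i down to z_c; mantle fills any gap and the z_c terms cancel.
Column A: 0.477×2.567 + 21.5×2.71 + 20.5×2.89 + (z_c − 42.477)×3.359
Column B: 3.27×0 + 9.31×2.653 + x×3.028 + (z_c − 3.27 − 9.31 − x)×3.359
The z_c×3.359 term appears on both sides and cancels. Collect the known terms of each column as K = Σ(ρt)_known − 3.359 × (depth of known layers): K_A = 118.734459 − 3.359×42.477 = −23.945784; K_B = 24.69943 − 3.359×(3.27 + 9.31) = −17.55679.
Balance: K_A = K_B − x×(3.359 − 3.028), so x = (K_B − K_A)/(3.359 − 3.028) = 6.38899/0.331 = 19.3 km.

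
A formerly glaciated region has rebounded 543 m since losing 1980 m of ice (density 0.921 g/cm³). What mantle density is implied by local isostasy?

ρ_m = ρ_ice t / u = 0.921 × 1980 m/543 m = 3.36 g/cm³.

3.36 g/cm³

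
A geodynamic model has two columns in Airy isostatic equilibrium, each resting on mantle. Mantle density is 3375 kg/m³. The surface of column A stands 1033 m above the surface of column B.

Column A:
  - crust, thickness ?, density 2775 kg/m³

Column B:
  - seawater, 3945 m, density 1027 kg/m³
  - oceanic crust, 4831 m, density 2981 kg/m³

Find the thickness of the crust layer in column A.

Take the compensation level at the base of the deeper column (depth z_c below the surface of column A) and equate Σ ρ_i t_i down to z_c; mantle fills any gap and the z_c terms cancel.
Column A: x×2775 + (z_c − 0 − x)×3375
Column B: 1033×0 + 3945×1027 + 4831×2981 + (z_c − 1033 − 8776)×3375
The z_c×3375 term appears on both sides and cancels. Collect the known terms of each column as K = Σ(ρt)_known − 3375 × (depth of known layers): K_A = 0 − 3375×0 = 0; K_B = 18452726 − 3375×(1033 + 8776) = −14652649.
Balance: K_A − x×(3375 − 2775) = K_B, so x = (K_A − K_B)/(3375 − 2775) = 14652600/600 = 24400 m.

24400 m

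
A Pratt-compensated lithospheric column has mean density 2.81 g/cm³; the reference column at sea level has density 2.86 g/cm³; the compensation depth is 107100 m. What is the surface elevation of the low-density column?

1910 m

ρ_ref D = ρ (D + h) → h = D (ρ_ref − ρ)/ρ.
h = 107100 m × (2.86 − 2.81)/2.81 = 1910 m.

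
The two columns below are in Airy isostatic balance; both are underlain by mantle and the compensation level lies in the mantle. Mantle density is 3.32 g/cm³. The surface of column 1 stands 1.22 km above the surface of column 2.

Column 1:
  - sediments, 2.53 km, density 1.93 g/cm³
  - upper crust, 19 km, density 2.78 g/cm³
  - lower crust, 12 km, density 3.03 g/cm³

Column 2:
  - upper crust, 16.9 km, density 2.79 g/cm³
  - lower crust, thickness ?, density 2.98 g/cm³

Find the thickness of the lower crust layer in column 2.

12.5 km

Take the compensation level at the base of the deeper column (depth z_c below the surface of column 1) and equate Σ ρ_i t_i down to z_c; mantle fills any gap and the z_c terms cancel.
Column 1: 2.53×1.93 + 19×2.78 + 12×3.03 + (z_c − 33.53)×3.32
Column 2: 1.22×0 + 16.9×2.79 + x×2.98 + (z_c − 1.22 − 16.9 − x)×3.32
The z_c×3.32 term appears on both sides and cancels. Collect the known terms of each column as K = Σ(ρt)_known − 3.32 × (depth of known layers): K_1 = 94.0629 − 3.32×33.53 = −17.2567; K_2 = 47.151 − 3.32×(1.22 + 16.9) = −13.0074.
Balance: K_1 = K_2 − x×(3.32 − 2.98), so x = (K_2 − K_1)/(3.32 − 2.98) = 4.2493/0.34 = 12.5 km.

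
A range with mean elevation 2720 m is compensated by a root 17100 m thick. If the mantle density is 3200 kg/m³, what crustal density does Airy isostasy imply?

2760 kg/m³

ρ_c h = (ρ_m − ρ_c) r → ρ_c (h + r) = ρ_m r → ρ_c = ρ_m r / (h + r).
ρ_c = 3200 × 17100 m / (2720 m + 17100 m) = 2760 kg/m³.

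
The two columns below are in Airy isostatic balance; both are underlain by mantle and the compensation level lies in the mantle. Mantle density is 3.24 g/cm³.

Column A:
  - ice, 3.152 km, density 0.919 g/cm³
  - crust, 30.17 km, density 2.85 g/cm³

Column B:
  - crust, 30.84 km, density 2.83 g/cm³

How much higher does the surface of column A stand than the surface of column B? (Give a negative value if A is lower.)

1.99 km

For any compensation level in the mantle, the mantle terms cancel and isostasy reduces to e = (Σt_A − Σt_B) − (Σ(ρt)_A − Σ(ρt)_B) / ρ_m.
Σt_A = 33.322 km; Σt_B = 30.84 km; Σ(ρt)_A = 88.881188; Σ(ρt)_B = 87.2772 (in km·g/cm³).
e = (33.322 − 30.84) − (88.881188 − 87.2772) / 3.24 = 1.99 km.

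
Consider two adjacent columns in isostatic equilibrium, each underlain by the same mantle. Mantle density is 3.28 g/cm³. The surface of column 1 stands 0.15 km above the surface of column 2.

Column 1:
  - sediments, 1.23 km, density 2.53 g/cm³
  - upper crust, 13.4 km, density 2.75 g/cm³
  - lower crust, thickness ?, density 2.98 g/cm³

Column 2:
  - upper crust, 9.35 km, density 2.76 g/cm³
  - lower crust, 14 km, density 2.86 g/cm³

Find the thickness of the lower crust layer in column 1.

Take the compensation level at the base of the deeper column (depth z_c below the surface of column 1) and equate Σ ρ_i t_i down to z_c; mantle fills any gap and the z_c terms cancel.
Column 1: 1.23×2.53 + 13.4×2.75 + x×2.98 + (z_c − 14.63 − x)×3.28
Column 2: 0.15×0 + 9.35×2.76 + 14×2.86 + (z_c − 0.15 − 23.35)×3.28
The z_c×3.28 term appears on both sides and cancels. Collect the known terms of each column as K = Σ(ρt)_known − 3.28 × (depth of known layers): K_1 = 39.9619 − 3.28×14.63 = −8.0245; K_2 = 65.846 − 3.28×(0.15 + 23.35) = −11.234.
Balance: K_1 − x×(3.28 − 2.98) = K_2, so x = (K_1 − K_2)/(3.28 − 2.98) = 3.2095/0.3 = 10.7 km.

10.7 km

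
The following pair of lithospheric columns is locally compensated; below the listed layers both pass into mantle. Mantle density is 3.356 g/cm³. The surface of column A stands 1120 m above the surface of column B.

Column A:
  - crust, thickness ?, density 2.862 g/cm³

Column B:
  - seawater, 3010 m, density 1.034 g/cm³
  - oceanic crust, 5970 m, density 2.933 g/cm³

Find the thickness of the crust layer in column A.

Take the compensation level at the base of the deeper column (depth z_c below the surface of column A) and equate Σ ρ_i t_i down to z_c; mantle fills any gap and the z_c terms cancel.
Column A: x×2.862 + (z_c − 0 − x)×3.356
Column B: 1120×0 + 3010×1.034 + 5970×2.933 + (z_c − 1120 − 8980)×3.356
The z_c×3.356 term appears on both sides and cancels. Collect the known terms of each column as K = Σ(ρt)_known − 3.356 × (depth of known layers): K_A = 0 − 3.356×0 = 0; K_B = 20622.35 − 3.356×(1120 + 8980) = −13273.25.
Balance: K_A − x×(3.356 − 2.862) = K_B, so x = (K_A − K_B)/(3.356 − 2.862) = 13273.2/0.494 = 26900 m.

26900 m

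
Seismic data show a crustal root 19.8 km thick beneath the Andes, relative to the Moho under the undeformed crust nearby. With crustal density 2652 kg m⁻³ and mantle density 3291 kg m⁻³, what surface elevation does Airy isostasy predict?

For local isostatic compensation: ρ_c h = (ρ_m − ρ_c) r.
h = r (ρ_m − ρ_c) / ρ_c = 19.8 km × (3291 − 2652) / 2652 = 4.77 km.

4.77 km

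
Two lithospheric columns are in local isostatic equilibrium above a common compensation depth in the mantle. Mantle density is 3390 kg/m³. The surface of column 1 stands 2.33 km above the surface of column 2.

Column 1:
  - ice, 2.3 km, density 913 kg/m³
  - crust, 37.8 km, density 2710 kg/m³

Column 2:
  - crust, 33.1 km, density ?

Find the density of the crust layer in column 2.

2680 kg/m³

Take the compensation level at the base of the deeper column (depth z_c below the surface of column 1) and equate Σ ρ_i t_i down to z_c; mantle fills any gap and the z_c terms cancel.
Column 1: 2.3×913 + 37.8×2710 + (z_c − 40.1)×3390
Column 2: 2.33×0 + 33.1×ρ + (z_c − 2.33 − 33.1)×3390
The z_c×3390 term appears on both sides and cancels. Collect the known terms of each column as K = Σ(ρt)_known − 3390 × (depth of known layers): K_1 = 104537.9 − 3390×40.1 = −31401.1; K_2 = 0 − 3390×(2.33 + 33.1) = −120107.7.
Balance: K_1 = K_2 + 33.1×ρ, so ρ = (K_1 − K_2)/33.1 = 88706.6/33.1 = 2680 kg/m³.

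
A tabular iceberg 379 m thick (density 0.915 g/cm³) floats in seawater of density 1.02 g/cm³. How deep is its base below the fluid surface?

Draft d = t ρ_obj/ρ_fluid = 379 m × 0.915/1.02 = 340 m.

340 m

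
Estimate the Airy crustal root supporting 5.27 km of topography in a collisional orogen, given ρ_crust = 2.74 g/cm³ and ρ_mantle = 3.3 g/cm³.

For local isostatic compensation: the weight of the topography is balanced by the buoyancy of the root, ρ_c h = (ρ_m − ρ_c) r.
r = h · ρ_c / (ρ_m − ρ_c) = 5.27 km × 2.74 / (3.3 − 2.74) = 25.8 km.

25.8 km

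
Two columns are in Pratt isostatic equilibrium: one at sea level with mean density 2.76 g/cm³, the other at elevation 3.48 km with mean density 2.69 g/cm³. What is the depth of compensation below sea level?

134 km

ρ_ref D = ρ (D + h) → D (ρ_ref − ρ) = ρ h.
D = ρ h/(ρ_ref − ρ) = 2.69 × 3.48 km/(2.76 − 2.69) = 134 km.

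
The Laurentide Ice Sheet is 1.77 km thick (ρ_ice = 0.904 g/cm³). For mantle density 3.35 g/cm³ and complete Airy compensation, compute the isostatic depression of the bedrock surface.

In Airy isostatic equilibrium: the ice load ρ_ice t is balanced by mantle displaced below, ρ_m s.
s = t ρ_ice / ρ_m = 1.77 km × 0.904/3.35 = 0.478 km.

0.478 km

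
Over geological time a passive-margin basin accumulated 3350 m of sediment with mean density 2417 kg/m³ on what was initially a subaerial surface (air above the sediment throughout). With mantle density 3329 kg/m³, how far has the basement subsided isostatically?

Subaerial load: s = t ρ_sed / ρ_m = 3350 m × 2417/3329 = 2430 m.

2430 m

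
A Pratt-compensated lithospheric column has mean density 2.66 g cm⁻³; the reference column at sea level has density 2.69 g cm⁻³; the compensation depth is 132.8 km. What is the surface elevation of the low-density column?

ρ_ref D = ρ (D + h) → h = D (ρ_ref − ρ)/ρ.
h = 132.8 km × (2.69 − 2.66)/2.66 = 1.5 km.

1.5 km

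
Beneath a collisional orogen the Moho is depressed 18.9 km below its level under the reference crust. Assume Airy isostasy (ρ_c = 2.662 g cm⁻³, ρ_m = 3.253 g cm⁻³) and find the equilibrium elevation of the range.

4.2 km

Isostatic balance requires: ρ_c h = (ρ_m − ρ_c) r.
h = r (ρ_m − ρ_c) / ρ_c = 18.9 km × (3.253 − 2.662) / 2.662 = 4.2 km.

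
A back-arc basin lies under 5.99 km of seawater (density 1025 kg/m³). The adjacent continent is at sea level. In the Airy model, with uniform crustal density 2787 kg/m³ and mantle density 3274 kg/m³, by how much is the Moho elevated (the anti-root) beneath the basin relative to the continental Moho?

Equating mass per unit area of the two columns: replacing crust with seawater at the top is compensated by replacing crust with mantle at the base: d (ρ_c − ρ_w) = a (ρ_m − ρ_c).
a = d (ρ_c − ρ_w)/(ρ_m − ρ_c) = 5.99 km × 1762/487 = 21.7 km.

21.7 km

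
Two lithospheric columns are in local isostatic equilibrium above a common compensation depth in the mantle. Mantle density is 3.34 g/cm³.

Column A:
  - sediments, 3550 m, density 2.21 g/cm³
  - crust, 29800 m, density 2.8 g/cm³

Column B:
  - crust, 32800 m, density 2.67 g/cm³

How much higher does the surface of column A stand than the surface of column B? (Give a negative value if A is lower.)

For any compensation level in the mantle, the mantle terms cancel and isostasy reduces to e = (Σt_A − Σt_B) − (Σ(ρt)_A − Σ(ρt)_B) / ρ_m.
Σt_A = 33350 m; Σt_B = 32800 m; Σ(ρt)_A = 91285.5; Σ(ρt)_B = 87576 (in m·g/cm³).
e = (33350 − 32800) − (91285.5 − 87576) / 3.34 = −561 m.

−561 m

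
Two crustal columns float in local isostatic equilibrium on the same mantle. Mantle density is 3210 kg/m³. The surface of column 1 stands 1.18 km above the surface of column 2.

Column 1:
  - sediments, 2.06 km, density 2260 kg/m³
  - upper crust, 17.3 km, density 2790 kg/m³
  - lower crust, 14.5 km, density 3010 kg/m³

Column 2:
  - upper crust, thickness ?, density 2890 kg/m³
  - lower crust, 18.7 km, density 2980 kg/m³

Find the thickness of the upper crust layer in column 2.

Take the compensation level at the base of the deeper column (depth z_c below the surface of column 1) and equate Σ ρ_i t_i down to z_c; mantle fills any gap and the z_c terms cancel.
Column 1: 2.06×2260 + 17.3×2790 + 14.5×3010 + (z_c − 33.86)×3210
Column 2: 1.18×0 + x×2890 + 18.7×2980 + (z_c − 1.18 − 18.7 − x)×3210
The z_c×3210 term appears on both sides and cancels. Collect the known terms of each column as K = Σ(ρt)_known − 3210 × (depth of known layers): K_1 = 96567.6 − 3210×33.86 = −12123; K_2 = 55726 − 3210×(1.18 + 18.7) = −8088.8.
Balance: K_1 = K_2 − x×(3210 − 2890), so x = (K_2 − K_1)/(3210 − 2890) = 4034.2/320 = 12.6 km.

12.6 km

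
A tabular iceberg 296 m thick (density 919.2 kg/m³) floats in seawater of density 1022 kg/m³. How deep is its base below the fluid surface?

266 m

Draft d = t ρ_obj/ρ_fluid = 296 m × 919.2/1022 = 266 m.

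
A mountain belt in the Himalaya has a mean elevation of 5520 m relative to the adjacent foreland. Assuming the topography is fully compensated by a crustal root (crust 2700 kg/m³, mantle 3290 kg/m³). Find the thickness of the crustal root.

25300 m

For local isostatic compensation: the weight of the topography is balanced by the buoyancy of the root, ρ_c h = (ρ_m − ρ_c) r.
r = h · ρ_c / (ρ_m − ρ_c) = 5520 m × 2700 / (3290 − 2700) = 25300 m.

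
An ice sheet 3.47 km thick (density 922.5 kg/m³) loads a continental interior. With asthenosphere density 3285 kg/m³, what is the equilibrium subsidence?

By Archimedes' principle applied to the lithosphere: the ice load ρ_ice t is balanced by mantle displaced below, ρ_m s.
s = t ρ_ice / ρ_m = 3.47 km × 922.5/3285 = 0.974 km.

0.974 km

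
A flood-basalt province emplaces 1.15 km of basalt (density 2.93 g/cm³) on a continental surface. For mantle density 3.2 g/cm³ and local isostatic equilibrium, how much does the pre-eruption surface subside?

Subaerial loading: s = t ρ_load / ρ_m.
s = 1.15 km × 2.93/3.2 = 1.05 km.

1.05 km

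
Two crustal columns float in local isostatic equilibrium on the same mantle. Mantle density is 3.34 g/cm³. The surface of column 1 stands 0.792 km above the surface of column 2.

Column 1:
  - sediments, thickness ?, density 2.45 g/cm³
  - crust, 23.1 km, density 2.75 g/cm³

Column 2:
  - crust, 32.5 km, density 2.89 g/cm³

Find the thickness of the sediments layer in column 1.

4.09 km

Take the compensation level at the base of the deeper column (depth z_c below the surface of column 1) and equate Σ ρ_i t_i down to z_c; mantle fills any gap and the z_c terms cancel.
Column 1: x×2.45 + 23.1×2.75 + (z_c − 23.1 − x)×3.34
Column 2: 0.792×0 + 32.5×2.89 + (z_c − 0.792 − 32.5)×3.34
The z_c×3.34 term appears on both sides and cancels. Collect the known terms of each column as K = Σ(ρt)_known − 3.34 × (depth of known layers): K_1 = 63.525 − 3.34×23.1 = −13.629; K_2 = 93.925 − 3.34×(0.792 + 32.5) = −17.27028.
Balance: K_1 − x×(3.34 − 2.45) = K_2, so x = (K_1 − K_2)/(3.34 − 2.45) = 3.64128/0.89 = 4.09 km.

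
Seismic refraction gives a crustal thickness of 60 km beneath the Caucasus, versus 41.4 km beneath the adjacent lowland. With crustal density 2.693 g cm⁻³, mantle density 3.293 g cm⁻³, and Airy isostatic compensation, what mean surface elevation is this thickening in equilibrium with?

Excess crust Δ = 60 km − 41.4 km = 18.6 km, split between elevation h and root r with h + r = Δ.
Airy balance ρ_c h = (ρ_m − ρ_c) r gives r = h ρ_c/(ρ_m − ρ_c), so h (1 + ρ_c/(ρ_m − ρ_c)) = Δ, i.e. h = Δ (ρ_m − ρ_c)/ρ_m.
h = 18.6 km × 0.6/3.293 = 3.39 km.

3.39 km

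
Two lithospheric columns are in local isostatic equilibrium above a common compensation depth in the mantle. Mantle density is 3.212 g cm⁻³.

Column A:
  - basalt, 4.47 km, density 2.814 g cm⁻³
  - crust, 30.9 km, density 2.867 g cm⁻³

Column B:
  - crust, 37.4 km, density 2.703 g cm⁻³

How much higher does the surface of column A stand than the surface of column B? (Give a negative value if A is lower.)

For any compensation level in the mantle, the mantle terms cancel and isostasy reduces to e = (Σt_A − Σt_B) − (Σ(ρt)_A − Σ(ρt)_B) / ρ_m.
Σt_A = 35.37 km; Σt_B = 37.4 km; Σ(ρt)_A = 101.16888; Σ(ρt)_B = 101.0922 (in km·g cm⁻³).
e = (35.37 − 37.4) − (101.16888 − 101.0922) / 3.212 = −2.05 km.

−2.05 km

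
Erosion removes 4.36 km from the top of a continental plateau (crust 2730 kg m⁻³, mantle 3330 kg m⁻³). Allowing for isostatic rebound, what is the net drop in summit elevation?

0.786 km

Rebound u = e ρ_c/ρ_m = 4.36 km × 2730/3330 = 3.574 km.
Net surface drop = e − u = 4.36 km − 3.574 km = e (ρ_m − ρ_c)/ρ_m = 0.786 km.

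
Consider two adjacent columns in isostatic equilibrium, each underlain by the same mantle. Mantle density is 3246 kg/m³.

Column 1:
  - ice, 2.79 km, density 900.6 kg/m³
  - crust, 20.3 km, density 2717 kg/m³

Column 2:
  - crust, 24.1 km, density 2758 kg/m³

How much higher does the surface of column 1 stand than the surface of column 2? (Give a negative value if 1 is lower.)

For any compensation level in the mantle, the mantle terms cancel and isostasy reduces to e = (Σt_1 − Σt_2) − (Σ(ρt)_1 − Σ(ρt)_2) / ρ_m.
Σt_1 = 23.09 km; Σt_2 = 24.1 km; Σ(ρt)_1 = 57667.774; Σ(ρt)_2 = 66467.8 (in km·kg/m³).
e = (23.09 − 24.1) − (57667.774 − 66467.8) / 3246 = 1.7 km.

1.7 km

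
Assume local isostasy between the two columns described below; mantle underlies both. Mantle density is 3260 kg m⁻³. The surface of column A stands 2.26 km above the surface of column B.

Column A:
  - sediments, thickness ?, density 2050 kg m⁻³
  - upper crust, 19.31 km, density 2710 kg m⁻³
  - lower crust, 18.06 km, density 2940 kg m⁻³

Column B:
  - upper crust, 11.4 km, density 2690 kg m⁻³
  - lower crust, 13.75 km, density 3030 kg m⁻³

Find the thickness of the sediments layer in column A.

Take the compensation level at the base of the deeper column (depth z_c below the surface of column A) and equate Σ ρ_i t_i down to z_c; mantle fills any gap and the z_c terms cancel.
Column A: x×2050 + 19.31×2710 + 18.06×2940 + (z_c − 37.37 − x)×3260
Column B: 2.26×0 + 11.4×2690 + 13.75×3030 + (z_c − 2.26 − 25.15)×3260
The z_c×3260 term appears on both sides and cancels. Collect the known terms of each column as K = Σ(ρt)_known − 3260 × (depth of known layers): K_A = 105426.5 − 3260×37.37 = −16399.7; K_B = 72328.5 − 3260×(2.26 + 25.15) = −17028.1.
Balance: K_A − x×(3260 − 2050) = K_B, so x = (K_A − K_B)/(3260 − 2050) = 628.4/1210 = 0.519 km.

0.519 km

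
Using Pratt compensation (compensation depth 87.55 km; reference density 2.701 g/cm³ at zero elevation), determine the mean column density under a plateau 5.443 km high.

2.54 g/cm³

Pratt balance: ρ_ref D = ρ (D + h).
ρ = ρ_ref D/(D + h) = 2.701 × 87.55 km/(87.55 km + 5.443 km) = 2.54 g/cm³.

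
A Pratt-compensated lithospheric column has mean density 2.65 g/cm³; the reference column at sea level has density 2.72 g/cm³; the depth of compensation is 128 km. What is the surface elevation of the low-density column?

3.38 km

ρ_ref D = ρ (D + h) → h = D (ρ_ref − ρ)/ρ.
h = 128 km × (2.72 − 2.65)/2.65 = 3.38 km.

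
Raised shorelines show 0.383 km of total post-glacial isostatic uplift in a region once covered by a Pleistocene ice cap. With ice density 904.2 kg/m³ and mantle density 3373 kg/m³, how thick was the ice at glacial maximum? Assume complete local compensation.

1.43 km

u = t ρ_ice/ρ_m → t = u ρ_m/ρ_ice = 0.383 km × 3373/904.2 = 1.43 km.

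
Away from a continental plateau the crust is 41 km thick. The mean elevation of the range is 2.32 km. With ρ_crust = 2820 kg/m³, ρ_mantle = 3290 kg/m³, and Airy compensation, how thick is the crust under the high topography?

57.2 km

Root depth r = h ρ_c / (ρ_m − ρ_c) = 2.32 km × 2820 / 470 = 13.92 km.
Total thickness = T + h + r = 41 km + 2.32 km + 13.92 km = 57.2 km.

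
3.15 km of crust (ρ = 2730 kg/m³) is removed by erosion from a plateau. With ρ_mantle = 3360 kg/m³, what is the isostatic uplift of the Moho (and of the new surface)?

2.56 km

Unloading: uplift u = e ρ_c/ρ_m = 3.15 km × 2730/3360 = 2.56 km.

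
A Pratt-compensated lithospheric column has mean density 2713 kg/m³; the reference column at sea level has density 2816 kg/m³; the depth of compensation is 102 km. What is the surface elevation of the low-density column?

ρ_ref D = ρ (D + h) → h = D (ρ_ref − ρ)/ρ.
h = 102 km × (2816 − 2713)/2713 = 3.87 km.

3.87 km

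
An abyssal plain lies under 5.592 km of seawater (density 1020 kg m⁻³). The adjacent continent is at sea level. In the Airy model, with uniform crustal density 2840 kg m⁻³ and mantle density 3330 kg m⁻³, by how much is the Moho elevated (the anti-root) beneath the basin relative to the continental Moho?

20.8 km

In Airy isostatic equilibrium: replacing crust with seawater at the top is compensated by replacing crust with mantle at the base: d (ρ_c − ρ_w) = a (ρ_m − ρ_c).
a = d (ρ_c − ρ_w)/(ρ_m − ρ_c) = 5.592 km × 1820/490 = 20.8 km.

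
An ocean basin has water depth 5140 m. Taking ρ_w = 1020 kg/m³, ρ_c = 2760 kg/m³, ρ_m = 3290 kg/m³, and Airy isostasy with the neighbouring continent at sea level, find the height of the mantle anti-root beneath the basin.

In Airy isostatic equilibrium: replacing crust with seawater at the top is compensated by replacing crust with mantle at the base: d (ρ_c − ρ_w) = a (ρ_m − ρ_c).
a = d (ρ_c − ρ_w)/(ρ_m − ρ_c) = 5140 m × 1740/530 = 16900 m.

16900 m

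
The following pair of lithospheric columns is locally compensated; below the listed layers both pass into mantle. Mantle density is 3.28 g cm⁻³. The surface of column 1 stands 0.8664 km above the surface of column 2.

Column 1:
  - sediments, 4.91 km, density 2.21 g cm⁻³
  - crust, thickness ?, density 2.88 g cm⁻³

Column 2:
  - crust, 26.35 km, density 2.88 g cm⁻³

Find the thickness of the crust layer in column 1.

Take the compensation level at the base of the deeper column (depth z_c below the surface of column 1) and equate Σ ρ_i t_i down to z_c; mantle fills any gap and the z_c terms cancel.
Column 1: 4.91×2.21 + x×2.88 + (z_c − 4.91 − x)×3.28
Column 2: 0.8664×0 + 26.35×2.88 + (z_c − 0.8664 − 26.35)×3.28
The z_c×3.28 term appears on both sides and cancels. Collect the known terms of each column as K = Σ(ρt)_known − 3.28 × (depth of known layers): K_1 = 10.8511 − 3.28×4.91 = −5.2537; K_2 = 75.888 − 3.28×(0.8664 + 26.35) = −13.381792.
Balance: K_1 − x×(3.28 − 2.88) = K_2, so x = (K_1 − K_2)/(3.28 − 2.88) = 8.12809/0.4 = 20.3 km.

20.3 km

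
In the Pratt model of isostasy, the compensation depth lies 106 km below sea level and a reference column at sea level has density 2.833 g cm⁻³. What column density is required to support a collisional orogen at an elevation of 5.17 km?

2.7 g cm⁻³

Pratt balance: ρ_ref D = ρ (D + h).
ρ = ρ_ref D/(D + h) = 2.833 × 106 km/(106 km + 5.17 km) = 2.7 g cm⁻³.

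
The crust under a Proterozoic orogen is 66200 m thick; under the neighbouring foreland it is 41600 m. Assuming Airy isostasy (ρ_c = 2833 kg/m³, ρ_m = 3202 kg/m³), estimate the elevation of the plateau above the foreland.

2830 m

Excess crust Δ = 66200 m − 41600 m = 24600 m, split between elevation h and root r with h + r = Δ.
Airy balance ρ_c h = (ρ_m − ρ_c) r gives r = h ρ_c/(ρ_m − ρ_c), so h (1 + ρ_c/(ρ_m − ρ_c)) = Δ, i.e. h = Δ (ρ_m − ρ_c)/ρ_m.
h = 24600 m × 369/3202 = 2830 m.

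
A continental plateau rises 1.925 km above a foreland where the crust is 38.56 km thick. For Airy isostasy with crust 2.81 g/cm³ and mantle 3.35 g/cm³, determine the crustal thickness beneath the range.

50.5 km

Root depth r = h ρ_c / (ρ_m − ρ_c) = 1.925 km × 2.81 / 0.54 = 10.02 km.
Total thickness = T + h + r = 38.56 km + 1.925 km + 10.02 km = 50.5 km.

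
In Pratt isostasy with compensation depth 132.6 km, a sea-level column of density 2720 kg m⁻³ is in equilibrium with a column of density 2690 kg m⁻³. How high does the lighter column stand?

1.48 km

ρ_ref D = ρ (D + h) → h = D (ρ_ref − ρ)/ρ.
h = 132.6 km × (2720 − 2690)/2690 = 1.48 km.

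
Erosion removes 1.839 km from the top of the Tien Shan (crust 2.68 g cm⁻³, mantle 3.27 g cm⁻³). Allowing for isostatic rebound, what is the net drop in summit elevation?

0.332 km

Rebound u = e ρ_c/ρ_m = 1.839 km × 2.68/3.27 = 1.507 km.
Net surface drop = e − u = 1.839 km − 1.507 km = e (ρ_m − ρ_c)/ρ_m = 0.332 km.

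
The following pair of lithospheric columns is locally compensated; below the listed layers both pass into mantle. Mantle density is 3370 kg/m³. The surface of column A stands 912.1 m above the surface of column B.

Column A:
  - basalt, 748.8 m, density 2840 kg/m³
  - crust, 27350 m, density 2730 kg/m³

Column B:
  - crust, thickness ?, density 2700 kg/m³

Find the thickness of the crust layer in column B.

22100 m

Take the compensation level at the base of the deeper column (depth z_c below the surface of column A) and equate Σ ρ_i t_i down to z_c; mantle fills any gap and the z_c terms cancel.
Column A: 748.8×2840 + 27350×2730 + (z_c − 28098.8)×3370
Column B: 912.1×0 + x×2700 + (z_c − 912.1 − 0 − x)×3370
The z_c×3370 term appears on both sides and cancels. Collect the known terms of each column as K = Σ(ρt)_known − 3370 × (depth of known layers): K_A = 76792092 − 3370×28098.8 = −17900864; K_B = 0 − 3370×(912.1 + 0) = −3073777.
Balance: K_A = K_B − x×(3370 − 2700), so x = (K_B − K_A)/(3370 − 2700) = 14827100/670 = 22100 m.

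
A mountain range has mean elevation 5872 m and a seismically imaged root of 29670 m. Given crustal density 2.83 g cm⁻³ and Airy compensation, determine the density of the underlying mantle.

Airy balance: ρ_c h = (ρ_m − ρ_c) r → ρ_m = ρ_c (1 + h/r).
ρ_m = 2.83 × (1 + 5872 m/29670 m) = 3.39 g cm⁻³.

3.39 g cm⁻³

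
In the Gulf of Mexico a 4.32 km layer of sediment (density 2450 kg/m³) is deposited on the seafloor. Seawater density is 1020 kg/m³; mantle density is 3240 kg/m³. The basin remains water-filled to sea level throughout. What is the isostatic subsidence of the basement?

Submarine loading: the sediment displaces seawater, and the subsidence is in turn flooded, so s (ρ_m − ρ_w) = t (ρ_sed − ρ_w).
s = 4.32 km × (2450 − 1020) / (3240 − 1020) = 2.78 km.

2.78 km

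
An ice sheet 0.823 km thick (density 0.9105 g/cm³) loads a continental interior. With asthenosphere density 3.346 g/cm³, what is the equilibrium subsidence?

Balancing pressure at the compensation depth: the ice load ρ_ice t is balanced by mantle displaced below, ρ_m s.
s = t ρ_ice / ρ_m = 0.823 km × 0.9105/3.346 = 0.224 km.

0.224 km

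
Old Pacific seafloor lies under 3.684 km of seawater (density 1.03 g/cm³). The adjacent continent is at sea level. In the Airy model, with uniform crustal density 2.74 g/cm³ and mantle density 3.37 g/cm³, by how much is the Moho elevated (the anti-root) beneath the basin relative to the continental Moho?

10 km

For local isostatic compensation: replacing crust with seawater at the top is compensated by replacing crust with mantle at the base: d (ρ_c − ρ_w) = a (ρ_m − ρ_c).
a = d (ρ_c − ρ_w)/(ρ_m − ρ_c) = 3.684 km × 1.71/0.63 = 10 km.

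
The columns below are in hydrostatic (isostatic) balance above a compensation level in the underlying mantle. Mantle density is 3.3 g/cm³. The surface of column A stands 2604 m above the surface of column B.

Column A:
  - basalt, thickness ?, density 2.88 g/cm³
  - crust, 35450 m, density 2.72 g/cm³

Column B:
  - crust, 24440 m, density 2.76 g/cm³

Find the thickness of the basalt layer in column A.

Take the compensation level at the base of the deeper column (depth z_c below the surface of column A) and equate Σ ρ_i t_i down to z_c; mantle fills any gap and the z_c terms cancel.
Column A: x×2.88 + 35450×2.72 + (z_c − 35450 − x)×3.3
Column B: 2604×0 + 24440×2.76 + (z_c − 2604 − 24440)×3.3
The z_c×3.3 term appears on both sides and cancels. Collect the known terms of each column as K = Σ(ρt)_known − 3.3 × (depth of known layers): K_A = 96424 − 3.3×35450 = −20561; K_B = 67454.4 − 3.3×(2604 + 24440) = −21790.8.
Balance: K_A − x×(3.3 − 2.88) = K_B, so x = (K_A − K_B)/(3.3 − 2.88) = 1229.8/0.42 = 2930 m.

2930 m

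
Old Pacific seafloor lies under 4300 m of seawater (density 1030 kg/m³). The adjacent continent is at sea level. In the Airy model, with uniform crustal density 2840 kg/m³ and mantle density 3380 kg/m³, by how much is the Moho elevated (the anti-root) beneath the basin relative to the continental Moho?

14400 m

By Archimedes' principle applied to the lithosphere: replacing crust with seawater at the top is compensated by replacing crust with mantle at the base: d (ρ_c − ρ_w) = a (ρ_m − ρ_c).
a = d (ρ_c − ρ_w)/(ρ_m − ρ_c) = 4300 m × 1810/540 = 14400 m.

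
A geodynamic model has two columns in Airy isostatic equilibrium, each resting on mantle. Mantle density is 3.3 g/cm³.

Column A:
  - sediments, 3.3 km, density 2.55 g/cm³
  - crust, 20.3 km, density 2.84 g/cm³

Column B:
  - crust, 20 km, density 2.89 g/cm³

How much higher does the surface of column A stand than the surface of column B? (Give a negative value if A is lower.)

For any compensation level in the mantle, the mantle terms cancel and isostasy reduces to e = (Σt_A − Σt_B) − (Σ(ρt)_A − Σ(ρt)_B) / ρ_m.
Σt_A = 23.6 km; Σt_B = 20 km; Σ(ρt)_A = 66.067; Σ(ρt)_B = 57.8 (in km·g/cm³).
e = (23.6 − 20) − (66.067 − 57.8) / 3.3 = 1.09 km.

1.09 km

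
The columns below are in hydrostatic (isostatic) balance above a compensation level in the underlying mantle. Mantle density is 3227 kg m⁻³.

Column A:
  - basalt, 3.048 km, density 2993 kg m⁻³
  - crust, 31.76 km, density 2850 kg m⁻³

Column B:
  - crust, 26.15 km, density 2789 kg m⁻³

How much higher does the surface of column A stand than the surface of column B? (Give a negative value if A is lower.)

For any compensation level in the mantle, the mantle terms cancel and isostasy reduces to e = (Σt_A − Σt_B) − (Σ(ρt)_A − Σ(ρt)_B) / ρ_m.
Σt_A = 34.808 km; Σt_B = 26.15 km; Σ(ρt)_A = 99638.664; Σ(ρt)_B = 72932.35 (in km·kg m⁻³).
e = (34.808 − 26.15) − (99638.664 − 72932.35) / 3227 = 0.382 km.

0.382 km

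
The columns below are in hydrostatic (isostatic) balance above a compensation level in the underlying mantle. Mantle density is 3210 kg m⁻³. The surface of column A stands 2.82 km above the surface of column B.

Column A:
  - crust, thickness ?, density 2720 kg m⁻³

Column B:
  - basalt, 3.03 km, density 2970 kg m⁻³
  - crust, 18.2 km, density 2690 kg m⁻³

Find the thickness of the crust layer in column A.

Take the compensation level at the base of the deeper column (depth z_c below the surface of column A) and equate Σ ρ_i t_i down to z_c; mantle fills any gap and the z_c terms cancel.
Column A: x×2720 + (z_c − 0 − x)×3210
Column B: 2.82×0 + 3.03×2970 + 18.2×2690 + (z_c − 2.82 − 21.23)×3210
The z_c×3210 term appears on both sides and cancels. Collect the known terms of each column as K = Σ(ρt)_known − 3210 × (depth of known layers): K_A = 0 − 3210×0 = 0; K_B = 57957.1 − 3210×(2.82 + 21.23) = −19243.4.
Balance: K_A − x×(3210 − 2720) = K_B, so x = (K_A − K_B)/(3210 − 2720) = 19243.4/490 = 39.3 km.

39.3 km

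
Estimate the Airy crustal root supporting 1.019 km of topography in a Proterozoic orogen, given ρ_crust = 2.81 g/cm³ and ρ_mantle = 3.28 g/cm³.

In Airy isostatic equilibrium: the weight of the topography is balanced by the buoyancy of the root, ρ_c h = (ρ_m − ρ_c) r.
r = h · ρ_c / (ρ_m − ρ_c) = 1.019 km × 2.81 / (3.28 − 2.81) = 6.09 km.

6.09 km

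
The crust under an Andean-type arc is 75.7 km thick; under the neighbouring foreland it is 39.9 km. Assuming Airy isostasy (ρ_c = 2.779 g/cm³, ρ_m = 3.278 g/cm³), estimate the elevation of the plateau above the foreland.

Excess crust Δ = 75.7 km − 39.9 km = 35.8 km, split between elevation h and root r with h + r = Δ.
Airy balance ρ_c h = (ρ_m − ρ_c) r gives r = h ρ_c/(ρ_m − ρ_c), so h (1 + ρ_c/(ρ_m − ρ_c)) = Δ, i.e. h = Δ (ρ_m − ρ_c)/ρ_m.
h = 35.8 km × 0.499/3.278 = 5.45 km.

5.45 km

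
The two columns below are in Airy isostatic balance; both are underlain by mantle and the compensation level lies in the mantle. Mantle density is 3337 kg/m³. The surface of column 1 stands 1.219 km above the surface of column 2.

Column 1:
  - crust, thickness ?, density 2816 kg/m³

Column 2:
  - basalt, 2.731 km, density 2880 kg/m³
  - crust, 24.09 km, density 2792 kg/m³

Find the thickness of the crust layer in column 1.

35.4 km

Take the compensation level at the base of the deeper column (depth z_c below the surface of column 1) and equate Σ ρ_i t_i down to z_c; mantle fills any gap and the z_c terms cancel.
Column 1: x×2816 + (z_c − 0 − x)×3337
Column 2: 1.219×0 + 2.731×2880 + 24.09×2792 + (z_c − 1.219 − 26.821)×3337
The z_c×3337 term appears on both sides and cancels. Collect the known terms of each column as K = Σ(ρt)_known − 3337 × (depth of known layers): K_1 = 0 − 3337×0 = 0; K_2 = 75124.56 − 3337×(1.219 + 26.821) = −18444.92.
Balance: K_1 − x×(3337 − 2816) = K_2, so x = (K_1 − K_2)/(3337 − 2816) = 18444.9/521 = 35.4 km.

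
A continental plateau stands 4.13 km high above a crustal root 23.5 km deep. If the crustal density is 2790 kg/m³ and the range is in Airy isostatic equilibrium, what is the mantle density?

3280 kg/m³

Airy balance: ρ_c h = (ρ_m − ρ_c) r → ρ_m = ρ_c (1 + h/r).
ρ_m = 2790 × (1 + 4.13 km/23.5 km) = 3280 kg/m³.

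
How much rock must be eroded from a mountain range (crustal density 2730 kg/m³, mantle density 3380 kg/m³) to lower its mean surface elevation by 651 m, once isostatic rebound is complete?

Net drop Δ = e − u = e − e ρ_c/ρ_m = e (ρ_m − ρ_c)/ρ_m.
e = Δ ρ_m/(ρ_m − ρ_c) = 651 m × 3380/650 = 3390 m.

3390 m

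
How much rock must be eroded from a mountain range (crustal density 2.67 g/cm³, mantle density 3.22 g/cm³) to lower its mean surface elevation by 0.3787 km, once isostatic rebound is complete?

2.22 km

Net drop Δ = e − u = e − e ρ_c/ρ_m = e (ρ_m − ρ_c)/ρ_m.
e = Δ ρ_m/(ρ_m − ρ_c) = 0.3787 km × 3.22/0.55 = 2.22 km.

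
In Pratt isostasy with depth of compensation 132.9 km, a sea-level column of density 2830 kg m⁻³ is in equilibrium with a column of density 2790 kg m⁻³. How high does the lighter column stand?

ρ_ref D = ρ (D + h) → h = D (ρ_ref − ρ)/ρ.
h = 132.9 km × (2830 − 2790)/2790 = 1.91 km.

1.91 km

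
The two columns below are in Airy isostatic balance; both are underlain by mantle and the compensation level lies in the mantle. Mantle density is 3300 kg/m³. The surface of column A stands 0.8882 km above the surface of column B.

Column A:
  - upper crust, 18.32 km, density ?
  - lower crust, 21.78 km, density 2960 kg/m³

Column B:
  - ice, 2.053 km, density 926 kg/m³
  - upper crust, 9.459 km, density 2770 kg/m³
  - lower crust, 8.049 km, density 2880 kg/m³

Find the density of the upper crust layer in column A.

2820 kg/m³

Take the compensation level at the base of the deeper column (depth z_c below the surface of column A) and equate Σ ρ_i t_i down to z_c; mantle fills any gap and the z_c terms cancel.
Column A: 18.32×ρ + 21.78×2960 + (z_c − 40.1)×3300
Column B: 0.8882×0 + 2.053×926 + 9.459×2770 + 8.049×2880 + (z_c − 0.8882 − 19.561)×3300
The z_c×3300 term appears on both sides and cancels. Collect the known terms of each column as K = Σ(ρt)_known − 3300 × (depth of known layers): K_A = 64468.8 − 3300×40.1 = −67861.2; K_B = 51283.628 − 3300×(0.8882 + 19.561) = −16198.732.
Balance: K_A + 18.32×ρ = K_B, so ρ = (K_B − K_A)/18.32 = 51662.5/18.32 = 2820 kg/m³.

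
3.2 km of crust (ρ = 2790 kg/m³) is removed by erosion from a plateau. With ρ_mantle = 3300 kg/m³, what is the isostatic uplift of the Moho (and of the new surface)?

2.71 km

Unloading: uplift u = e ρ_c/ρ_m = 3.2 km × 2790/3300 = 2.71 km.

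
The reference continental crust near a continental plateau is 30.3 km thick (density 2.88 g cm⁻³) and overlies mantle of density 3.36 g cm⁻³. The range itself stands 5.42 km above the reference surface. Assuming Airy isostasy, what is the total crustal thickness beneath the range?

Root depth r = h ρ_c / (ρ_m − ρ_c) = 5.42 km × 2.88 / 0.48 = 32.52 km.
Total thickness = T + h + r = 30.3 km + 5.42 km + 32.52 km = 68.2 km.

68.2 km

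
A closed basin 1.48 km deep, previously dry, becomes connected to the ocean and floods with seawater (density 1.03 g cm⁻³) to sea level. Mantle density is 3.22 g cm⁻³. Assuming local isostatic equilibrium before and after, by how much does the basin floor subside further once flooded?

0.696 km

After flooding the water column is d + s deep. Its weight must equal the weight of mantle displaced by the extra subsidence s: (d + s) ρ_w = s ρ_m.
s = d ρ_w / (ρ_m − ρ_w) = 1.48 km × 1.03/(3.22 − 1.03) = 0.696 km.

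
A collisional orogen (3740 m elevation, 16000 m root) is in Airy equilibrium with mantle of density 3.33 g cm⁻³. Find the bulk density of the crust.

2.7 g cm⁻³

ρ_c h = (ρ_m − ρ_c) r → ρ_c (h + r) = ρ_m r → ρ_c = ρ_m r / (h + r).
ρ_c = 3.33 × 16000 m / (3740 m + 16000 m) = 2.7 g cm⁻³.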